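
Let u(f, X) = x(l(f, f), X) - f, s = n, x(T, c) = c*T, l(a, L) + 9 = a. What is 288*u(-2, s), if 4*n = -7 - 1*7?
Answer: 11664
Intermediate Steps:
l(a, L) = -9 + a
n = -7/2 (n = (-7 - 1*7)/4 = (-7 - 7)/4 = (1/4)*(-14) = -7/2 ≈ -3.5000)
x(T, c) = T*c
s = -7/2 ≈ -3.5000
u(f, X) = -f + X*(-9 + f) (u(f, X) = (-9 + f)*X - f = X*(-9 + f) - f = -f + X*(-9 + f))
288*u(-2, s) = 288*(-1*(-2) - 7*(-9 - 2)/2) = 288*(2 - 7/2*(-11)) = 288*(2 + 77/2) = 288*(81/2) = 11664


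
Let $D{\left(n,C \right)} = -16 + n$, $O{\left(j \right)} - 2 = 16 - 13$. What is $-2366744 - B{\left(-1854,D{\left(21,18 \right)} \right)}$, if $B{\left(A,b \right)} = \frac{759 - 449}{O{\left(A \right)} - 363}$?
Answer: $- \frac{423647021}{179} \approx -2.3667 \cdot 10^{6}$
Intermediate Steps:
$O{\left(j \right)} = 5$ ($O{\left(j \right)} = 2 + \left(16 - 13\right) = 2 + 3 = 5$)
$B{\left(A,b \right)} = - \frac{155}{179}$ ($B{\left(A,b \right)} = \frac{759 - 449}{5 - 363} = \frac{310}{-358} = 310 \left(- \frac{1}{358}\right) = - \frac{155}{179}$)
$-2366744 - B{\left(-1854,D{\left(21,18 \right)} \right)} = -2366744 - - \frac{155}{179} = -2366744 + \frac{155}{179} = - \frac{423647021}{179}$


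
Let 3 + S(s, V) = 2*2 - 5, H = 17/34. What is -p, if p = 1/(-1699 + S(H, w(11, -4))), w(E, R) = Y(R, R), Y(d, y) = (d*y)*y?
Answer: 1/1703 ≈ 0.00058720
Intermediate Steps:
Y(d, y) = d*y²
w(E, R) = R³ (w(E, R) = R*R² = R³)
H = ½ (H = 17*(1/34) = ½ ≈ 0.50000)
S(s, V) = -4 (S(s, V) = -3 + (2*2 - 5) = -3 + (4 - 5) = -3 - 1 = -4)
p = -1/1703 (p = 1/(-1699 - 4) = 1/(-1703) = -1/1703 ≈ -0.00058720)
-p = -1*(-1/1703) = 1/1703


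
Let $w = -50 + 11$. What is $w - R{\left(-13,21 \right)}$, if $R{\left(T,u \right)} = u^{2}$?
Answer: $-480$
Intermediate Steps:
$w = -39$
$w - R{\left(-13,21 \right)} = -39 - 21^{2} = -39 - 441 = -480$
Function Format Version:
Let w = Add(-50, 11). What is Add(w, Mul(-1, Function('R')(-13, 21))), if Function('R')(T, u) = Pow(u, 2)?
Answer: -480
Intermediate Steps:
w = -39
Add(w, Mul(-1, Function('R')(-13, 21))) = Add(-39, Mul(-1, Pow(21, 2))) = Add(-39, Mul(-1, 441)) = Add(-39, -441) = -480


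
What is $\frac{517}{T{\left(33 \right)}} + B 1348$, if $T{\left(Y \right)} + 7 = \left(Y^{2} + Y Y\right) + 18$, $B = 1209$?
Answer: $\frac{324316715}{199} \approx 1.6297 \cdot 10^{6}$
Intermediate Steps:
$T{\left(Y \right)} = 11 + 2 Y^{2}$ ($T{\left(Y \right)} = -7 + \left(\left(Y^{2} + Y Y\right) + 18\right) = -7 + \left(\left(Y^{2} + Y^{2}\right) + 18\right) = -7 + \left(2 Y^{2} + 18\right) = -7 + \left(18 + 2 Y^{2}\right) = 11 + 2 Y^{2}$)
$\frac{517}{T{\left(33 \right)}} + B 1348 = \frac{517}{11 + 2 \cdot 33^{2}} + 1209 \cdot 1348 = \frac{517}{11 + 2 \cdot 1089} + 1629732 = \frac{517}{11 + 2178} + 1629732 = \frac{517}{2189} + 1629732 = 517 \cdot \frac{1}{2189} + 1629732 = \frac{47}{199} + 1629732 = \frac{324316715}{199}$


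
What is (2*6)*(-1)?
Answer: -12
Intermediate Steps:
(2*6)*(-1) = 12*(-1) = -12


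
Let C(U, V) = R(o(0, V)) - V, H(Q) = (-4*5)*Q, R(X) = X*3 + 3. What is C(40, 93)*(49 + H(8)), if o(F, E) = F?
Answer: 9990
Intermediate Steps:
R(X) = 3 + 3*X (R(X) = 3*X + 3 = 3 + 3*X)
H(Q) = -20*Q
C(U, V) = 3 - V (C(U, V) = (3 + 3*0) - V = (3 + 0) - V = 3 - V)
C(40, 93)*(49 + H(8)) = (3 - 1*93)*(49 - 20*8) = (3 - 93)*(49 - 160) = -90*(-111) = 9990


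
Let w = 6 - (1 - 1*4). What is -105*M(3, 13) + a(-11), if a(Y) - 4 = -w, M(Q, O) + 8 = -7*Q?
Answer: 3040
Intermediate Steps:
M(Q, O) = -8 - 7*Q
w = 9 (w = 6 - (1 - 4) = 6 - 1*(-3) = 6 + 3 = 9)
a(Y) = -5 (a(Y) = 4 - 1*9 = 4 - 9 = -5)
-105*M(3, 13) + a(-11) = -105*(-8 - 7*3) - 5 = -105*(-8 - 21) - 5 = -105*(-29) - 5 = 3045 - 5 = 3040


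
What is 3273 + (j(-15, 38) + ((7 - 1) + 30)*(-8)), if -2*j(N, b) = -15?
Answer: 5985/2 ≈ 2992.5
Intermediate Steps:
j(N, b) = 15/2 (j(N, b) = -½*(-15) = 15/2)
3273 + (j(-15, 38) + ((7 - 1) + 30)*(-8)) = 3273 + (15/2 + ((7 - 1) + 30)*(-8)) = 3273 + (15/2 + (6 + 30)*(-8)) = 3273 + (15/2 + 36*(-8)) = 3273 + (15/2 - 288) = 3273 - 561/2 = 5985/2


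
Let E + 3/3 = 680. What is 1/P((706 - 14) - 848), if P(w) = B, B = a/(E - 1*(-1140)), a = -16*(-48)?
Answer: 1819/768 ≈ 2.3685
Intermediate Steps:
E = 679 (E = -1 + 680 = 679)
a = 768
B = 768/1819 (B = 768/(679 - 1*(-1140)) = 768/(679 + 1140) = 768/1819 ≈ 0.42221)
P(w) = 768/1819
1/P((706 - 14) - 848) = 1/(768/1819) = 1819/768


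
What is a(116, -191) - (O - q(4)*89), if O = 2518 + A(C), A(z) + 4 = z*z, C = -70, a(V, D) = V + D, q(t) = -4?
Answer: -7845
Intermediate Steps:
a(V, D) = D + V
A(z) = -4 + z**2 (A(z) = -4 + z*z = -4 + z**2)
O = 7414 (O = 2518 + (-4 + (-70)**2) = 2518 + (-4 + 4900) = 2518 + 4896 = 7414)
a(116, -191) - (O - q(4)*89) = (-191 + 116) - (7414 - (-4)*89) = -75 - (7414 - 1*(-356)) = -75 - (7414 + 356) = -75 - 1*7770 = -75 - 7770 = -7845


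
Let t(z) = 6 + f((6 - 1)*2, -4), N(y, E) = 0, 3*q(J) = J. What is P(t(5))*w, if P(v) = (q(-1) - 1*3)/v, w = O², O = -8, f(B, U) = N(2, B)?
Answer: -320/9 ≈ -35.556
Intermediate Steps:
q(J) = J/3
f(B, U) = 0
t(z) = 6 (t(z) = 6 + 0 = 6)
w = 64 (w = (-8)² = 64)
P(v) = -10/(3*v) (P(v) = ((⅓)*(-1) - 1*3)/v = (-⅓ - 3)/v = -10/(3*v))
P(t(5))*w = -10/3/6*64 = -10/3*⅙*64 = -5/9*64 = -320/9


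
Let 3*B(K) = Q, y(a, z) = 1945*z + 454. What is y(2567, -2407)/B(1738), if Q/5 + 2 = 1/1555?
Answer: 4367523213/3109 ≈ 1.4048e+6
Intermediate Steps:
y(a, z) = 454 + 1945*z
Q = -3109/311 (Q = -10 + 5/1555 = -10 + 5*(1/1555) = -10 + 1/311 = -3109/311 ≈ -9.9968)
B(K) = -3109/933 (B(K) = (⅓)*(-3109/311) = -3109/933)
y(2567, -2407)/B(1738) = (454 + 1945*(-2407))/(-3109/933) = (454 - 4681615)*(-933/3109) = -4681161*(-933/3109) = 4367523213/3109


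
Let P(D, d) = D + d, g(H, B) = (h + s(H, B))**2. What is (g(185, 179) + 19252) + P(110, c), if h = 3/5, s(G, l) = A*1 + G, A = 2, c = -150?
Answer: 1360144/25 ≈ 54406.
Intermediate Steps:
s(G, l) = 2 + G (s(G, l) = 2*1 + G = 2 + G)
h = 3/5 (h = 3*(1/5) = 3/5 ≈ 0.60000)
g(H, B) = (13/5 + H)**2 (g(H, B) = (3/5 + (2 + H))**2 = (13/5 + H)**2)
(g(185, 179) + 19252) + P(110, c) = ((13 + 5*185)**2/25 + 19252) + (110 - 150) = ((13 + 925)**2/25 + 19252) - 40 = ((1/25)*938**2 + 19252) - 40 = ((1/25)*879844 + 19252) - 40 = (879844/25 + 19252) - 40 = 1361144/25 - 40 = 1360144/25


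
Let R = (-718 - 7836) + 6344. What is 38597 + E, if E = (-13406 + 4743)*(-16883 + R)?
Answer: 165441256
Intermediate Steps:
R = -2210 (R = -8554 + 6344 = -2210)
E = 165402659 (E = (-13406 + 4743)*(-16883 - 2210) = -8663*(-19093) = 165402659)
38597 + E = 38597 + 165402659 = 165441256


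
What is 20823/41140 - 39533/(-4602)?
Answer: 6021731/661980 ≈ 9.0965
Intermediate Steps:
20823/41140 - 39533/(-4602) = 20823*(1/41140) - 39533*(-1/4602) = 1893/3740 + 3041/354 = 6021731/661980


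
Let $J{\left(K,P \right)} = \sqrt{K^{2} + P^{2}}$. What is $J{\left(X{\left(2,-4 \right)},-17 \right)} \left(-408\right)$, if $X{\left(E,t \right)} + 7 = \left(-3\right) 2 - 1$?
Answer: $- 408 \sqrt{485} \approx -8985.3$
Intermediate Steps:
$X{\left(E,t \right)} = -14$ ($X{\left(E,t \right)} = -7 - 7 = -14$)
$J{\left(X{\left(2,-4 \right)},-17 \right)} \left(-408\right) = \sqrt{\left(-14\right)^{2} + \left(-17\right)^{2}} \left(-408\right) = \sqrt{196 + 289} \left(-408\right) = \sqrt{485} \left(-408\right) = - 408 \sqrt{485}$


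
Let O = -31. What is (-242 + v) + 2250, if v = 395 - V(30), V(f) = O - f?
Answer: 2464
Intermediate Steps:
V(f) = -31 - f
v = 456 (v = 395 - (-31 - 1*30) = 395 - (-31 - 30) = 395 - 1*(-61) = 395 + 61 = 456)
(-242 + v) + 2250 = (-242 + 456) + 2250 = 214 + 2250 = 2464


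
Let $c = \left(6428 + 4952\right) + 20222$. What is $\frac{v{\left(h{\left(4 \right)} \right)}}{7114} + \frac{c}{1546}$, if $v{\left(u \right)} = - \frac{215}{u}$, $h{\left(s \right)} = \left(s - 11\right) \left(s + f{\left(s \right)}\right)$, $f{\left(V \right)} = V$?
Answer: $\frac{6295031779}{307950832} \approx 20.442$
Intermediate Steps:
$h{\left(s \right)} = 2 s \left(-11 + s\right)$ ($h{\left(s \right)} = \left(s - 11\right) \left(s + s\right) = \left(-11 + s\right) 2 s = 2 s \left(-11 + s\right)$)
$c = 31602$ ($c = 11380 + 20222 = 31602$)
$\frac{v{\left(h{\left(4 \right)} \right)}}{7114} + \frac{c}{1546} = \frac{\left(-215\right) \frac{1}{2 \cdot 4 \left(-11 + 4\right)}}{7114} + \frac{31602}{1546} = - \frac{215}{2 \cdot 4 \left(-7\right)} \frac{1}{7114} + 31602 \cdot \frac{1}{1546} = - \frac{215}{-56} \cdot \frac{1}{7114} + \frac{15801}{773} = \left(-215\right) \left(- \frac{1}{56}\right) \frac{1}{7114} + \frac{15801}{773} = \frac{215}{56} \cdot \frac{1}{7114} + \frac{15801}{773} = \frac{215}{398384} + \frac{15801}{773} = \frac{6295031779}{307950832}$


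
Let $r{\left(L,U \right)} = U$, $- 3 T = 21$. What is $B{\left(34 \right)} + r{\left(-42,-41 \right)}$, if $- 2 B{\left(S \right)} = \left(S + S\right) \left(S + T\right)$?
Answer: $-959$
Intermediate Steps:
$T = -7$ ($T = \left(- \frac{1}{3}\right) 21 = -7$)
$B{\left(S \right)} = - S \left(-7 + S\right)$ ($B{\left(S \right)} = - \frac{\left(S + S\right) \left(S - 7\right)}{2} = - \frac{2 S \left(-7 + S\right)}{2} = - S \left(-7 + S\right)$)
$B{\left(34 \right)} + r{\left(-42,-41 \right)} = 34 \left(7 - 34\right) - 41 = 34 \left(-27\right) - 41 = -918 - 41 = -959$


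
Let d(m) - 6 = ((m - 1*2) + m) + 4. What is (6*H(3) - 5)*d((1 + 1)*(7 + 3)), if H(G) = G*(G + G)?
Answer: 4944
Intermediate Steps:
H(G) = 2*G**2 (H(G) = G*(2*G) = 2*G**2)
d(m) = 8 + 2*m (d(m) = 6 + (((m - 1*2) + m) + 4) = 6 + (((m - 2) + m) + 4) = 6 + (((-2 + m) + m) + 4) = 6 + ((-2 + 2*m) + 4) = 6 + (2 + 2*m) = 8 + 2*m)
(6*H(3) - 5)*d((1 + 1)*(7 + 3)) = (6*(2*3**2) - 5)*(8 + 2*((1 + 1)*(7 + 3))) = (6*(2*9) - 5)*(8 + 2*(2*10)) = (6*18 - 5)*(8 + 2*20) = (108 - 5)*(8 + 40) = 103*48 = 4944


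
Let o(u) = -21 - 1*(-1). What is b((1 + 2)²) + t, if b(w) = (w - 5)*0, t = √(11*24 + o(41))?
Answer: 2*√61 ≈ 15.620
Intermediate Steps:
o(u) = -20 (o(u) = -21 + 1 = -20)
t = 2*√61 (t = √(11*24 - 20) = √(264 - 20) = √244 = 2*√61 ≈ 15.620)
b(w) = 0 (b(w) = (-5 + w)*0 = 0)
b((1 + 2)²) + t = 0 + 2*√61 = 2*√61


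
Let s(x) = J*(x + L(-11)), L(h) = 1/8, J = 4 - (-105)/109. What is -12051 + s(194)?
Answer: -9668299/872 ≈ -11088.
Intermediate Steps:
J = 541/109 (J = 4 - (-105)/109 = 4 - 1*(-105/109) = 4 + 105/109 = 541/109 ≈ 4.9633)
L(h) = ⅛
s(x) = 541/872 + 541*x/109 (s(x) = 541*(x + ⅛)/109 = 541*(⅛ + x)/109 = 541/872 + 541*x/109)
-12051 + s(194) = -12051 + (541/872 + (541/109)*194) = -12051 + (541/872 + 104954/109) = -12051 + 840173/872 = -9668299/872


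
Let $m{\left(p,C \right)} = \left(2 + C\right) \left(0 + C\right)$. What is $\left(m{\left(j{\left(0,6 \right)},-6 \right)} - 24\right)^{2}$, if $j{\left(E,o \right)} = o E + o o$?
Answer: $0$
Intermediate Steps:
$j{\left(E,o \right)} = o^{2} + E o$ ($j{\left(E,o \right)} = E o + o^{2} = o^{2} + E o$)
$m{\left(p,C \right)} = C \left(2 + C\right)$ ($m{\left(p,C \right)} = \left(2 + C\right) C = C \left(2 + C\right)$)
$\left(m{\left(j{\left(0,6 \right)},-6 \right)} - 24\right)^{2} = \left(- 6 \left(2 - 6\right) - 24\right)^{2} = \left(\left(-6\right) \left(-4\right) - 24\right)^{2} = \left(24 - 24\right)^{2} = 0^{2} = 0$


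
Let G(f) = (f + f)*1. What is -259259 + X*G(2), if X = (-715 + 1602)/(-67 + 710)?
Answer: -166699989/643 ≈ -2.5925e+5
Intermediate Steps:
X = 887/643 ≈ 1.3795
G(f) = 2*f (G(f) = (2*f)*1 = 2*f)
-259259 + X*G(2) = -259259 + 887*(2*2)/643 = -259259 + (887/643)*4 = -259259 + 3548/643 = -166699989/643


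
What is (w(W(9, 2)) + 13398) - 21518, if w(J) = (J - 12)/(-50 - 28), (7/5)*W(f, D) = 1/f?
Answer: -39900929/4914 ≈ -8119.8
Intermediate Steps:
W(f, D) = 5/(7*f)
w(J) = 2/13 - J/78 (w(J) = (-12 + J)/(-78) = (-12 + J)*(-1/78) = 2/13 - J/78)
(w(W(9, 2)) + 13398) - 21518 = ((2/13 - 5/(546*9)) + 13398) - 21518 = ((2/13 - 1/78*5/63) + 13398) - 21518 = ((2/13 - 5/4914) + 13398) - 21518 = (751/4914 + 13398) - 21518 = 65838523/4914 - 21518 = -39900929/4914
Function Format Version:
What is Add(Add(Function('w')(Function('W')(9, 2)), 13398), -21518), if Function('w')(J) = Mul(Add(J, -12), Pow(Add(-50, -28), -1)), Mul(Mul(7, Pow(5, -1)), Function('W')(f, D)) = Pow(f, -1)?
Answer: Rational(-39900929, 4914) ≈ -8119.8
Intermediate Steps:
Function('W')(f, D) = Mul(Rational(5, 7), Pow(f, -1))
Function('w')(J) = Add(Rational(2, 13), Mul(Rational(-1, 78), J)) (Function('w')(J) = Mul(Add(-12, J), Pow(-78, -1)) = Mul(Add(-12, J), Rational(-1, 78)) = Add(Rational(2, 13), Mul(Rational(-1, 78), J)))
Add(Add(Function('w')(Function('W')(9, 2)), 13398), -21518) = Add(Add(Add(Rational(2, 13), Mul(Rational(-1, 78), Mul(Rational(5, 7), Pow(9, -1)))), 13398), -21518) = Add(Add(Add(Rational(2, 13), Mul(Rational(-1, 78), Mul(Rational(5, 7), Rational(1, 9)))), 13398), -21518) = Add(Add(Add(Rational(2, 13), Mul(Rational(-1, 78), Rational(5, 63))), 13398), -21518) = Add(Add(Add(Rational(2, 13), Rational(-5, 4914)), 13398), -21518) = Add(Add(Rational(751, 4914), 13398), -21518) = Add(Rational(65838523, 4914), -21518) = Rational(-39900929, 4914)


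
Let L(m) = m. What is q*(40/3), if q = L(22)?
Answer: 880/3 ≈ 293.33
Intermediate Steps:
q = 22
q*(40/3) = 22*(40/3) = 880/3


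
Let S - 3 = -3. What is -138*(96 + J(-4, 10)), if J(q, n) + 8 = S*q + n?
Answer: -13524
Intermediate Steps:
S = 0 (S = 3 - 3 = 0)
J(q, n) = -8 + n (J(q, n) = -8 + (0*q + n) = -8 + (0 + n) = -8 + n)
-138*(96 + J(-4, 10)) = -138*(96 + (-8 + 10)) = -138*(96 + 2) = -138*98 = -13524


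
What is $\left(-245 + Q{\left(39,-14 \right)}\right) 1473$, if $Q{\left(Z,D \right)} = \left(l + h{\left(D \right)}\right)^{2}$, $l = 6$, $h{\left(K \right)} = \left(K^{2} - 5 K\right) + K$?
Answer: $97687887$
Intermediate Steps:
$h{\left(K \right)} = K^{2} - 4 K$
$Q{\left(Z,D \right)} = \left(6 + D \left(-4 + D\right)\right)^{2}$
$\left(-245 + Q{\left(39,-14 \right)}\right) 1473 = \left(-245 + \left(6 - 14 \left(-4 - 14\right)\right)^{2}\right) 1473 = \left(-245 + \left(6 - -252\right)^{2}\right) 1473 = \left(-245 + \left(6 + 252\right)^{2}\right) 1473 = \left(-245 + 258^{2}\right) 1473 = \left(-245 + 66564\right) 1473 = 66319 \cdot 1473 = 97687887$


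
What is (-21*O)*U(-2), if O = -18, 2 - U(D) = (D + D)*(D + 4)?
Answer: 3780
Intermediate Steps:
U(D) = 2 - 2*D*(4 + D) (U(D) = 2 - (D + D)*(D + 4) = 2 - 2*D*(4 + D))
(-21*O)*U(-2) = (-21*(-18))*(2 - 8*(-2) - 2*(-2)²) = 378*(2 + 16 - 2*4) = 378*(2 + 16 - 8) = 378*10 = 3780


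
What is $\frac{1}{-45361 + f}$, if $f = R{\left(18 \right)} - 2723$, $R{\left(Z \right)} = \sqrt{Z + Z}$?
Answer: $- \frac{1}{48078} \approx -2.08 \cdot 10^{-5}$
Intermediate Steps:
$R{\left(Z \right)} = \sqrt{2} \sqrt{Z}$ ($R{\left(Z \right)} = \sqrt{2 Z} = \sqrt{2} \sqrt{Z}$)
$f = -2717$ ($f = \sqrt{2} \sqrt{18} - 2723 = \sqrt{2} \cdot 3 \sqrt{2} - 2723 = 6 - 2723 = -2717$)
$\frac{1}{-45361 + f} = \frac{1}{-45361 - 2717} = \frac{1}{-48078} = - \frac{1}{48078}$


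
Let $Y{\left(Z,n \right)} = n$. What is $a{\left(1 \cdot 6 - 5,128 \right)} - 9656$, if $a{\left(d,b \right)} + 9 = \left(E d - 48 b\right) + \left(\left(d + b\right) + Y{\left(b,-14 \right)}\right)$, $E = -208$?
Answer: $-15902$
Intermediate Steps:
$a{\left(d,b \right)} = -23 - 207 d - 47 b$ ($a{\left(d,b \right)} = -9 - \left(14 + 47 b + 207 d\right) = -23 - 207 d - 47 b$)
$a{\left(1 \cdot 6 - 5,128 \right)} - 9656 = \left(-23 - 207 \left(1 \cdot 6 - 5\right) - 6016\right) - 9656 = \left(-23 - 207 \left(6 - 5\right) - 6016\right) - 9656 = \left(-23 - 207 - 6016\right) - 9656 = -6246 - 9656 = -15902$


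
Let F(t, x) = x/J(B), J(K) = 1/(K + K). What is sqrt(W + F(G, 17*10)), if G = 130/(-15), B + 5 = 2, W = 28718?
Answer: sqrt(27698) ≈ 166.43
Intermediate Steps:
B = -3 (B = -5 + 2 = -3)
G = -26/3 (G = 130*(-1/15) = -26/3 ≈ -8.6667)
J(K) = 1/(2*K)
F(t, x) = -6*x (F(t, x) = x/(((1/2)/(-3))) = x/(((1/2)*(-1/3))) = x/(-1/6) = x*(-6) = -6*x)
sqrt(W + F(G, 17*10)) = sqrt(28718 - 102*10) = sqrt(28718 - 6*170) = sqrt(28718 - 1020) = sqrt(27698)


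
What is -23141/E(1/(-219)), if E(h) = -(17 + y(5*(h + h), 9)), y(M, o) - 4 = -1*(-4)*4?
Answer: 23141/37 ≈ 625.43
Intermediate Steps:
y(M, o) = 20 (y(M, o) = 4 - 1*(-4)*4 = 4 + 4*4 = 4 + 16 = 20)
E(h) = -37 (E(h) = -(17 + 20) = -1*37 = -37)
-23141/E(1/(-219)) = -23141/(-37) = -23141*(-1/37) = 23141/37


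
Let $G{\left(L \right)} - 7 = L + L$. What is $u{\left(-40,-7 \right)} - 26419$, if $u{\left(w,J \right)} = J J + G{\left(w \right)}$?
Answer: $-26443$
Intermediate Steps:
$G{\left(L \right)} = 7 + 2 L$ ($G{\left(L \right)} = 7 + \left(L + L\right) = 7 + 2 L$)
$u{\left(w,J \right)} = 7 + J^{2} + 2 w$ ($u{\left(w,J \right)} = J J + \left(7 + 2 w\right) = J^{2} + \left(7 + 2 w\right) = 7 + J^{2} + 2 w$)
$u{\left(-40,-7 \right)} - 26419 = \left(7 + \left(-7\right)^{2} + 2 \left(-40\right)\right) - 26419 = \left(7 + 49 - 80\right) - 26419 = -24 - 26419 = -26443$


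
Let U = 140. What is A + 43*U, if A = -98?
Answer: 5922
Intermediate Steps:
A + 43*U = -98 + 43*140 = -98 + 6020 = 5922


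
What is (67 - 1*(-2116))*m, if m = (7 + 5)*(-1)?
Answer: -26196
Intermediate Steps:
m = -12 (m = 12*(-1) = -12)
(67 - 1*(-2116))*m = (67 - 1*(-2116))*(-12) = (67 + 2116)*(-12) = 2183*(-12) = -26196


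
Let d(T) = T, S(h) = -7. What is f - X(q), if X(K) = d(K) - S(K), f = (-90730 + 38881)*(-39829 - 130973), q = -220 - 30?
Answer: 8855913141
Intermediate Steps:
q = -250
f = 8855912898 (f = -51849*(-170802) = 8855912898)
X(K) = 7 + K (X(K) = K - 1*(-7) = K + 7 = 7 + K)
f - X(q) = 8855912898 - (7 - 250) = 8855912898 - 1*(-243) = 8855912898 + 243 = 8855913141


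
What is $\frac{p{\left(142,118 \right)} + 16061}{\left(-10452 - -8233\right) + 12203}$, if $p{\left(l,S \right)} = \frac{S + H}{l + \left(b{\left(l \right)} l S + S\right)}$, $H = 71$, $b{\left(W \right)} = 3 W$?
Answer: $\frac{114648493465}{71268946944} \approx 1.6087$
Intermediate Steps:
$p{\left(l,S \right)} = \frac{71 + S}{S + l + 3 S l^{2}}$ ($p{\left(l,S \right)} = \frac{S + 71}{l + \left(3 l l S + S\right)} = \frac{71 + S}{l + \left(3 l^{2} S + S\right)} = \frac{71 + S}{l + \left(3 S l^{2} + S\right)} = \frac{71 + S}{l + \left(S + 3 S l^{2}\right)} = \frac{71 + S}{S + l + 3 S l^{2}}$)
$\frac{p{\left(142,118 \right)} + 16061}{\left(-10452 - -8233\right) + 12203} = \frac{\frac{71 + 118}{118 + 142 + 3 \cdot 118 \cdot 142^{2}} + 16061}{\left(-10452 - -8233\right) + 12203} = \frac{\frac{1}{118 + 142 + 3 \cdot 118 \cdot 20164} \cdot 189 + 16061}{\left(-10452 + 8233\right) + 12203} = \frac{\frac{1}{118 + 142 + 7138056} \cdot 189 + 16061}{-2219 + 12203} = \frac{\frac{1}{7138316} \cdot 189 + 16061}{9984} = \left(\frac{1}{7138316} \cdot 189 + 16061\right) \frac{1}{9984} = \left(\frac{189}{7138316} + 16061\right) \frac{1}{9984} = \frac{114648493465}{7138316} \cdot \frac{1}{9984} = \frac{114648493465}{71268946944}$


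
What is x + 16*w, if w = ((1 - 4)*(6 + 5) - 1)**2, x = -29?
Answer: 18467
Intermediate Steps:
w = 1156 (w = (-3*11 - 1)**2 = (-33 - 1)**2 = (-34)**2 = 1156)
x + 16*w = -29 + 16*1156 = -29 + 18496 = 18467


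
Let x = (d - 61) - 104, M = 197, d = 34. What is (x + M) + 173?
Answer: 239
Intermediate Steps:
x = -131 (x = (34 - 61) - 104 = -27 - 104 = -131)
(x + M) + 173 = (-131 + 197) + 173 = 66 + 173 = 239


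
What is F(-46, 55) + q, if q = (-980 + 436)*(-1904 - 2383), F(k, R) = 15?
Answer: 2332143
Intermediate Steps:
q = 2332128 (q = -544*(-4287) = 2332128)
F(-46, 55) + q = 15 + 2332128 = 2332143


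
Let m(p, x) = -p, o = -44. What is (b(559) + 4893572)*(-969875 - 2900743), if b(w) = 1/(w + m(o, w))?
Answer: -3807170722656902/201 ≈ -1.8941e+13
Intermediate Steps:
b(w) = 1/(44 + w) (b(w) = 1/(w - 1*(-44)) = 1/(w + 44) = 1/(44 + w))
(b(559) + 4893572)*(-969875 - 2900743) = (1/(44 + 559) + 4893572)*(-969875 - 2900743) = (1/603 + 4893572)*(-3870618) = (2950823917/603)*(-3870618) = -3807170722656902/201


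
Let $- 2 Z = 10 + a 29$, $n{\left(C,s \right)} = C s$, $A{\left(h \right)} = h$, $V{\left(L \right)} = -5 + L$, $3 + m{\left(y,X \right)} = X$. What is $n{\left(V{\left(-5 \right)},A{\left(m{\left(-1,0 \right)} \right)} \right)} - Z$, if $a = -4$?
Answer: $-23$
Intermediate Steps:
$m{\left(y,X \right)} = -3 + X$
$Z = 53$ ($Z = - \frac{10 - 116}{2} = \left(- \frac{1}{2}\right) \left(-106\right) = 53$)
$n{\left(V{\left(-5 \right)},A{\left(m{\left(-1,0 \right)} \right)} \right)} - Z = \left(-5 - 5\right) \left(-3 + 0\right) - 53 = \left(-10\right) \left(-3\right) - 53 = 30 - 53 = -23$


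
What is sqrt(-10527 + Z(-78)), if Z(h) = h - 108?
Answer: I*sqrt(10713) ≈ 103.5*I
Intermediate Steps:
Z(h) = -108 + h
sqrt(-10527 + Z(-78)) = sqrt(-10527 + (-108 - 78)) = sqrt(-10527 - 186) = sqrt(-10713) = I*sqrt(10713)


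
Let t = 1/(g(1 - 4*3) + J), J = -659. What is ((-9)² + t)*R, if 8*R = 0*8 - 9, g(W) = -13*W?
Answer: -125385/1376 ≈ -91.123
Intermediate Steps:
R = -9/8 (R = (0*8 - 9)/8 = (0 - 9)/8 = (⅛)*(-9) = -9/8 ≈ -1.1250)
t = -1/516 (t = 1/(-13*(1 - 4*3) - 659) = 1/(-13*(1 - 12) - 659) = 1/(-13*(-11) - 659) = 1/(143 - 659) = 1/(-516) = -1/516 ≈ -0.0019380)
((-9)² + t)*R = ((-9)² - 1/516)*(-9/8) = (81 - 1/516)*(-9/8) = (41795/516)*(-9/8) = -125385/1376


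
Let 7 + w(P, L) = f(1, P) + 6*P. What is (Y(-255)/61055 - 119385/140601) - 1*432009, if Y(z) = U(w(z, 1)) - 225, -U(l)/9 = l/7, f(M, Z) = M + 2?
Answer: -8653265914270953/20030252795 ≈ -4.3201e+5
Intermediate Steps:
f(M, Z) = 2 + M
w(P, L) = -4 + 6*P (w(P, L) = -7 + ((2 + 1) + 6*P) = -7 + (3 + 6*P) = -4 + 6*P)
U(l) = -9*l/7
Y(z) = -1539/7 - 54*z/7 (Y(z) = -9*(-4 + 6*z)/7 - 225 = (36/7 - 54*z/7) - 225 = -1539/7 - 54*z/7)
(Y(-255)/61055 - 119385/140601) - 1*432009 = ((-1539/7 - 54/7*(-255))/61055 - 119385/140601) - 1*432009 = ((-1539/7 + 13770/7)*(1/61055) - 119385*1/140601) - 432009 = ((12231/7)*(1/61055) - 39795/46867) - 432009 = (12231/427385 - 39795/46867) - 432009 = -16434555798/20030252795 - 432009 = -8653265914270953/20030252795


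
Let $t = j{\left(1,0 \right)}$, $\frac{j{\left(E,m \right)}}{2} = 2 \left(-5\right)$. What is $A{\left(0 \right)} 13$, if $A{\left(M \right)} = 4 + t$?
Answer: $-208$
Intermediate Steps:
$j{\left(E,m \right)} = -20$ ($j{\left(E,m \right)} = 2 \cdot 2 \left(-5\right) = 2 \left(-10\right) = -20$)
$t = -20$
$A{\left(M \right)} = -16$ ($A{\left(M \right)} = 4 - 20 = -16$)
$A{\left(0 \right)} 13 = \left(-16\right) 13 = -208$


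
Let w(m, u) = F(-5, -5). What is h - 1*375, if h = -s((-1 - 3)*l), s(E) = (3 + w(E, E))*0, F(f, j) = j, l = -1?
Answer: -375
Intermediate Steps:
w(m, u) = -5
s(E) = 0 (s(E) = (3 - 5)*0 = -2*0 = 0)
h = 0 (h = -1*0 = 0)
h - 1*375 = 0 - 1*375 = 0 - 375 = -375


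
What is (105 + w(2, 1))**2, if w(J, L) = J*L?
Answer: 11449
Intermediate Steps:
(105 + w(2, 1))**2 = (105 + 2*1)**2 = (105 + 2)**2 = 107**2 = 11449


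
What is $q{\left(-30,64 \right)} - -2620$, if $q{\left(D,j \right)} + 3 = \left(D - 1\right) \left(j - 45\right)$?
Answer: $2028$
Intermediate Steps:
$q{\left(D,j \right)} = -3 + \left(-1 + D\right) \left(-45 + j\right)$ ($q{\left(D,j \right)} = -3 + \left(D - 1\right) \left(j - 45\right) = -3 + \left(-1 + D\right) \left(-45 + j\right)$)
$q{\left(-30,64 \right)} - -2620 = \left(42 - 64 - -1350 - 1920\right) - -2620 = \left(42 - 64 + 1350 - 1920\right) + 2620 = -592 + 2620 = 2028$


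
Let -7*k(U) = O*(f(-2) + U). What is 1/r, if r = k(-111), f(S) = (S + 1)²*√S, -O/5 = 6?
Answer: -259/123230 - 7*I*√2/369690 ≈ -0.0021018 - 2.6778e-5*I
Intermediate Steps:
O = -30 (O = -5*6 = -30)
f(S) = √S*(1 + S)² (f(S) = (1 + S)²*√S = √S*(1 + S)²)
k(U) = 30*U/7 + 30*I*√2/7 (k(U) = -(-30)*(√(-2)*(1 - 2)² + U)/7 = -(-30)*((I*√2)*(-1)² + U)/7 = -(-30)*((I*√2)*1 + U)/7 = -(-30)*(I*√2 + U)/7 = -(-30)*(U + I*√2)/7 = -(-30*U - 30*I*√2)/7 = 30*U/7 + 30*I*√2/7)
r = -3330/7 + 30*I*√2/7 (r = (30/7)*(-111) + 30*I*√2/7 = -3330/7 + 30*I*√2/7 ≈ -475.71 + 6.0609*I)
1/r = 1/(-3330/7 + 30*I*√2/7)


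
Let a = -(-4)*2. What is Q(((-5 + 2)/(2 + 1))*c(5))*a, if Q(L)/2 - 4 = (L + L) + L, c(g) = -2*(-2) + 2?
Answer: -224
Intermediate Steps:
c(g) = 6 (c(g) = 4 + 2 = 6)
a = 8 (a = -4*(-2) = 8)
Q(L) = 8 + 6*L (Q(L) = 8 + 2*((L + L) + L) = 8 + 2*(2*L + L) = 8 + 2*(3*L) = 8 + 6*L)
Q(((-5 + 2)/(2 + 1))*c(5))*a = (8 + 6*(((-5 + 2)/(2 + 1))*6))*8 = (8 + 6*(-3/3*6))*8 = (8 + 6*(-3*1/3*6))*8 = (8 + 6*(-1*6))*8 = (8 + 6*(-6))*8 = (8 - 36)*8 = -28*8 = -224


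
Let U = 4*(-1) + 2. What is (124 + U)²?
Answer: 14884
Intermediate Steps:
U = -2 (U = -4 + 2 = -2)
(124 + U)² = (124 - 2)² = 122² = 14884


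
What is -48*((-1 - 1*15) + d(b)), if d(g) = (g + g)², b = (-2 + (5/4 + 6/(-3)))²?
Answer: -40851/4 ≈ -10213.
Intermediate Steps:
b = 121/16 (b = (-2 + (5*(¼) + 6*(-⅓)))² = (-2 + (5/4 - 2))² = (-2 - ¾)² = (-11/4)² = 121/16 ≈ 7.5625)
d(g) = 4*g² (d(g) = (2*g)² = 4*g²)
-48*((-1 - 1*15) + d(b)) = -48*((-1 - 1*15) + 4*(121/16)²) = -48*((-1 - 15) + 4*(14641/256)) = -48*(-16 + 14641/64) = -48*13617/64 = -40851/4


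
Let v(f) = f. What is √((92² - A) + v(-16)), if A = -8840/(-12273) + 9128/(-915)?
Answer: 4*√822939891939955/1247755 ≈ 91.963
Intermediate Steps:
A = -11548816/1247755 (A = -8840*(-1/12273) + 9128*(-1/915) = 8840/12273 - 9128/915 = -11548816/1247755 ≈ -9.2557)
√((92² - A) + v(-16)) = √((92² - 1*(-11548816/1247755)) - 16) = √((8464 + 11548816/1247755) - 16) = √(10572547136/1247755 - 16) = √(10552583056/1247755) = 4*√822939891939955/1247755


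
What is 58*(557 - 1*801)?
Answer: -14152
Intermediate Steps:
58*(557 - 1*801) = 58*(557 - 801) = 58*(-244) = -14152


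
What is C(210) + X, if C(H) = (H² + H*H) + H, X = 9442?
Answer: 97852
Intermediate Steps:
C(H) = H + 2*H² (C(H) = (H² + H²) + H = 2*H² + H = H + 2*H²)
C(210) + X = 210*(1 + 2*210) + 9442 = 210*(1 + 420) + 9442 = 210*421 + 9442 = 88410 + 9442 = 97852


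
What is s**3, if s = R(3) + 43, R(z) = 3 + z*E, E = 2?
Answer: 140608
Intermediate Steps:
R(z) = 3 + 2*z (R(z) = 3 + z*2 = 3 + 2*z)
s = 52 (s = (3 + 2*3) + 43 = (3 + 6) + 43 = 9 + 43 = 52)
s**3 = 52**3 = 140608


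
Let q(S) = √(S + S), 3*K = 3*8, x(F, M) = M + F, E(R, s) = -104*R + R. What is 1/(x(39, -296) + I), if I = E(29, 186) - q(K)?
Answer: -1/3248 ≈ -0.00030788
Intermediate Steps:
E(R, s) = -103*R
x(F, M) = F + M
K = 8 (K = (3*8)/3 = (⅓)*24 = 8)
q(S) = √2*√S (q(S) = √(2*S) = √2*√S)
I = -2991 (I = -103*29 - √2*√8 = -2987 - √2*2*√2 = -2987 - 1*4 = -2987 - 4 = -2991)
1/(x(39, -296) + I) = 1/((39 - 296) - 2991) = 1/(-257 - 2991) = 1/(-3248) = -1/3248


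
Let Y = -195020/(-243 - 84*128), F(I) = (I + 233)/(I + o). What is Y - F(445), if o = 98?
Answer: 6562750/398019 ≈ 16.489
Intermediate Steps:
F(I) = (233 + I)/(98 + I) (F(I) = (I + 233)/(I + 98) = (233 + I)/(98 + I))
Y = 39004/2199 (Y = -195020/(-243 - 10752) = -195020/(-10995) = -195020*(-1/10995) = 39004/2199 ≈ 17.737)
Y - F(445) = 39004/2199 - (233 + 445)/(98 + 445) = 39004/2199 - 678/543 = 39004/2199 - 1*226/181 = 39004/2199 - 226/181 = 6562750/398019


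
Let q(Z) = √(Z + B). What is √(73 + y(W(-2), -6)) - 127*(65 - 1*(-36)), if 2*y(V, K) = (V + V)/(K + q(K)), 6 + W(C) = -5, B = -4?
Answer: -12827 + √((449 - 73*I*√10)/(6 - I*√10)) ≈ -12818.0 + 0.043824*I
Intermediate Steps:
q(Z) = √(-4 + Z) (q(Z) = √(Z - 4) = √(-4 + Z))
W(C) = -11 (W(C) = -6 - 5 = -11)
y(V, K) = V/(K + √(-4 + K)) (y(V, K) = ((V + V)/(K + √(-4 + K)))/2 = ((2*V)/(K + √(-4 + K)))/2 = (2*V/(K + √(-4 + K)))/2 = V/(K + √(-4 + K)))
√(73 + y(W(-2), -6)) - 127*(65 - 1*(-36)) = √(73 - 11/(-6 + √(-4 - 6))) - 127*(65 - 1*(-36)) = √(73 - 11/(-6 + √(-10))) - 127*(65 + 36) = √(73 - 11/(-6 + I*√10)) - 127*101 = √(73 - 11/(-6 + I*√10)) - 12827 = -12827 + √(73 - 11/(-6 + I*√10))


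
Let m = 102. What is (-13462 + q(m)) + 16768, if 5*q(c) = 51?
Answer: 16581/5 ≈ 3316.2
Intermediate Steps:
q(c) = 51/5 (q(c) = (1/5)*51 = 51/5)
(-13462 + q(m)) + 16768 = (-13462 + 51/5) + 16768 = -67259/5 + 16768 = 16581/5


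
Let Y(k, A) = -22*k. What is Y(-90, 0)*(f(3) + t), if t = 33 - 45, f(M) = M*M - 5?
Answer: -15840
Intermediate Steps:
f(M) = -5 + M² (f(M) = M² - 5 = -5 + M²)
t = -12
Y(-90, 0)*(f(3) + t) = (-22*(-90))*((-5 + 3²) - 12) = 1980*((-5 + 9) - 12) = 1980*(4 - 12) = 1980*(-8) = -15840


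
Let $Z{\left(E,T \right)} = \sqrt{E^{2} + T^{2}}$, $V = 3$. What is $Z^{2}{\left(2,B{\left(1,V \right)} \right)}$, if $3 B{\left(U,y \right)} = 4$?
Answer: $\frac{52}{9} \approx 5.7778$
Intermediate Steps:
$B{\left(U,y \right)} = \frac{4}{3}$ ($B{\left(U,y \right)} = \frac{1}{3} \cdot 4 = \frac{4}{3}$)
$Z^{2}{\left(2,B{\left(1,V \right)} \right)} = \left(\sqrt{2^{2} + \left(\frac{4}{3}\right)^{2}}\right)^{2} = \left(\sqrt{4 + \frac{16}{9}}\right)^{2} = \left(\sqrt{\frac{52}{9}}\right)^{2} = \left(\frac{2 \sqrt{13}}{3}\right)^{2} = \frac{52}{9}$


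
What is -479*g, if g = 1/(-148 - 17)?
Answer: 479/165 ≈ 2.9030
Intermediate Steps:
g = -1/165 (g = 1/(-165) = -1/165 ≈ -0.0060606)
-479*g = -479*(-1/165) = 479/165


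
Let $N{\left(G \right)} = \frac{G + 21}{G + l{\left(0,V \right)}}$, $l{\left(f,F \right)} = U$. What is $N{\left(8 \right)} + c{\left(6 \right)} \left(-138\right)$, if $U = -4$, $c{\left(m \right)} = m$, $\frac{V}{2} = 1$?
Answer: $- \frac{3283}{4} \approx -820.75$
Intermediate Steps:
$V = 2$ ($V = 2 \cdot 1 = 2$)
$l{\left(f,F \right)} = -4$
$N{\left(G \right)} = \frac{21 + G}{-4 + G}$ ($N{\left(G \right)} = \frac{G + 21}{G - 4} = \frac{21 + G}{-4 + G}$)
$N{\left(8 \right)} + c{\left(6 \right)} \left(-138\right) = \frac{21 + 8}{-4 + 8} + 6 \left(-138\right) = \frac{1}{4} \cdot 29 - 828 = \frac{29}{4} - 828 = - \frac{3283}{4}$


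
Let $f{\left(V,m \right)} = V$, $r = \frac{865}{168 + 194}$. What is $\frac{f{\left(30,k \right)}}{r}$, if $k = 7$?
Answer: $\frac{2172}{173} \approx 12.555$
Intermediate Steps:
$r = \frac{865}{362} \approx 2.3895$
$\frac{f{\left(30,k \right)}}{r} = \frac{30}{\frac{865}{362}} = 30 \cdot \frac{362}{865} = \frac{2172}{173}$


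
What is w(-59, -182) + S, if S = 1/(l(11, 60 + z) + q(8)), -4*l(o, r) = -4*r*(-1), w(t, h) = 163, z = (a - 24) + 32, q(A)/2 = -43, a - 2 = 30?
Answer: 30317/186 ≈ 162.99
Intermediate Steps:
a = 32 (a = 2 + 30 = 32)
q(A) = -86 (q(A) = 2*(-43) = -86)
z = 40 (z = (32 - 24) + 32 = 8 + 32 = 40)
l(o, r) = -r (l(o, r) = -(-4*r)*(-1)/4 = -r)
S = -1/186 (S = 1/(-(60 + 40) - 86) = 1/(-1*100 - 86) = 1/(-100 - 86) = 1/(-186) = -1/186 ≈ -0.0053763)
w(-59, -182) + S = 163 - 1/186 = 30317/186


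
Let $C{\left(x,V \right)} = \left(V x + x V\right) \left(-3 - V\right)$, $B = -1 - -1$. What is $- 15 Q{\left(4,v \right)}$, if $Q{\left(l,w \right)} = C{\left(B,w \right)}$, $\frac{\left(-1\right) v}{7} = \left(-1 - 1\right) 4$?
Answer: $0$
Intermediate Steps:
$B = 0$ ($B = -1 + 1 = 0$)
$v = 56$ ($v = - 7 \left(-1 - 1\right) 4 = - 7 \left(\left(-2\right) 4\right) = \left(-7\right) \left(-8\right) = 56$)
$C{\left(x,V \right)} = 2 V x \left(-3 - V\right)$ ($C{\left(x,V \right)} = \left(V x + V x\right) \left(-3 - V\right) = 2 V x \left(-3 - V\right)$)
$Q{\left(l,w \right)} = 0$ ($Q{\left(l,w \right)} = \left(-2\right) w 0 \left(3 + w\right) = 0$)
$- 15 Q{\left(4,v \right)} = \left(-15\right) 0 = 0$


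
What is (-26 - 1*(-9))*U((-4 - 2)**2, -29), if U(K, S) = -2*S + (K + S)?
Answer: -1105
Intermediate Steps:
U(K, S) = K - S
(-26 - 1*(-9))*U((-4 - 2)**2, -29) = (-26 - 1*(-9))*((-4 - 2)**2 - 1*(-29)) = (-26 + 9)*((-6)**2 + 29) = -17*(36 + 29) = -17*65 = -1105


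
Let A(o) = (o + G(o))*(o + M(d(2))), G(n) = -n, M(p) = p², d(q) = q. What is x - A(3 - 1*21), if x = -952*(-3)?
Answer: 2856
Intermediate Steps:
A(o) = 0 (A(o) = (o - o)*(o + 2²) = 0*(o + 4) = 0*(4 + o) = 0)
x = 2856
x - A(3 - 1*21) = 2856 - 1*0 = 2856 + 0 = 2856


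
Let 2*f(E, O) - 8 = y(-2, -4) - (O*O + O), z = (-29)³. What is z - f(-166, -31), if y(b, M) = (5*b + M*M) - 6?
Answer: -23928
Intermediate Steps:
y(b, M) = -6 + M² + 5*b (y(b, M) = (5*b + M²) - 6 = (M² + 5*b) - 6 = -6 + M² + 5*b)
z = -24389
f(E, O) = 4 - O/2 - O²/2 (f(E, O) = 4 + ((-6 + (-4)² + 5*(-2)) - (O*O + O))/2 = 4 + ((-6 + 16 - 10) - (O² + O))/2 = 4 + (0 - (O + O²))/2 = 4 + (0 + (-O - O²))/2 = 4 + (-O - O²)/2 = 4 + (-O/2 - O²/2) = 4 - O/2 - O²/2)
z - f(-166, -31) = -24389 - (4 - ½*(-31) - ½*(-31)²) = -24389 - (4 + 31/2 - ½*961) = -24389 - (4 + 31/2 - 961/2) = -24389 - 1*(-461) = -24389 + 461 = -23928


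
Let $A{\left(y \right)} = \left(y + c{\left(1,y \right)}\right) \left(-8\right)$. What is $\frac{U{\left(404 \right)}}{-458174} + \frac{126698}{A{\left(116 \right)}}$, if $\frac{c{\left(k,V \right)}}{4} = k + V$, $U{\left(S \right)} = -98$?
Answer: $- \frac{14512317899}{535147232} \approx -27.118$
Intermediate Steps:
$c{\left(k,V \right)} = 4 V + 4 k$ ($c{\left(k,V \right)} = 4 \left(k + V\right) = 4 \left(V + k\right) = 4 V + 4 k$)
$A{\left(y \right)} = -32 - 40 y$ ($A{\left(y \right)} = \left(y + \left(4 y + 4 \cdot 1\right)\right) \left(-8\right) = \left(y + \left(4 y + 4\right)\right) \left(-8\right) = \left(y + \left(4 + 4 y\right)\right) \left(-8\right) = \left(4 + 5 y\right) \left(-8\right) = -32 - 40 y$)
$\frac{U{\left(404 \right)}}{-458174} + \frac{126698}{A{\left(116 \right)}} = - \frac{98}{-458174} + \frac{126698}{-32 - 4640} = \left(-98\right) \left(- \frac{1}{458174}\right) + \frac{126698}{-32 - 4640} = \frac{49}{229087} + \frac{126698}{-4672} = \frac{49}{229087} + 126698 \left(- \frac{1}{4672}\right) = \frac{49}{229087} - \frac{63349}{2336} = - \frac{14512317899}{535147232}$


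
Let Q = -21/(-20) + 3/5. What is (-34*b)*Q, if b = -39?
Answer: 21879/10 ≈ 2187.9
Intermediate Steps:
Q = 33/20 (Q = -21*(-1/20) + 3*(⅕) = 21/20 + ⅗ = 33/20 ≈ 1.6500)
(-34*b)*Q = -34*(-39)*(33/20) = 1326*(33/20) = 21879/10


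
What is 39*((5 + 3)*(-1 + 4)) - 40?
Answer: 896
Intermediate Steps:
39*((5 + 3)*(-1 + 4)) - 40 = 39*(8*3) - 40 = 39*24 - 40 = 936 - 40 = 896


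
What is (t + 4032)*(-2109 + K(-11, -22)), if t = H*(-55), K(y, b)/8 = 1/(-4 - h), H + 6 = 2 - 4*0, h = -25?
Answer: -188282812/21 ≈ -8.9659e+6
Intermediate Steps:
H = -4 (H = -6 + (2 - 4*0) = -6 + (2 + 0) = -6 + 2 = -4)
K(y, b) = 8/21 (K(y, b) = 8/(-4 - 1*(-25)) = 8/(-4 + 25) = 8/21)
t = 220 (t = -4*(-55) = 220)
(t + 4032)*(-2109 + K(-11, -22)) = (220 + 4032)*(-2109 + 8/21) = 4252*(-44281/21) = -188282812/21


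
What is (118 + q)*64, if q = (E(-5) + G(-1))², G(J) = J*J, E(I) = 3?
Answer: 8576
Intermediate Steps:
G(J) = J²
q = 16 (q = (3 + (-1)²)² = (3 + 1)² = 4² = 16)
(118 + q)*64 = (118 + 16)*64 = 134*64 = 8576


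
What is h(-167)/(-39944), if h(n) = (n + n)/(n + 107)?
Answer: -167/1198320 ≈ -0.00013936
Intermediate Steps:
h(n) = 2*n/(107 + n) (h(n) = (2*n)/(107 + n) = 2*n/(107 + n))
h(-167)/(-39944) = (2*(-167)/(107 - 167))/(-39944) = (2*(-167)/(-60))*(-1/39944) = (2*(-167)*(-1/60))*(-1/39944) = (167/30)*(-1/39944) = -167/1198320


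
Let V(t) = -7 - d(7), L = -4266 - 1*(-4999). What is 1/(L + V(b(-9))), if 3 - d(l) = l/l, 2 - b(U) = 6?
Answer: 1/724 ≈ 0.0013812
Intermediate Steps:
L = 733 (L = -4266 + 4999 = 733)
b(U) = -4 (b(U) = 2 - 1*6 = 2 - 6 = -4)
d(l) = 2 (d(l) = 3 - l/l = 3 - 1*1 = 3 - 1 = 2)
V(t) = -9 (V(t) = -7 - 1*2 = -7 - 2 = -9)
1/(L + V(b(-9))) = 1/(733 - 9) = 1/724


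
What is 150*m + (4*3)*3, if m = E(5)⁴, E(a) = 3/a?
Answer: 1386/25 ≈ 55.440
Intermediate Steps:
m = 81/625 (m = (3/5)⁴ = (3*(⅕))⁴ = (⅗)⁴ = 81/625 ≈ 0.12960)
150*m + (4*3)*3 = 150*(81/625) + (4*3)*3 = 486/25 + 12*3 = 486/25 + 36 = 1386/25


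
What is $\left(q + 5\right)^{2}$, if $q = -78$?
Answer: $5329$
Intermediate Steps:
$\left(q + 5\right)^{2} = \left(-78 + 5\right)^{2} = \left(-73\right)^{2} = 5329$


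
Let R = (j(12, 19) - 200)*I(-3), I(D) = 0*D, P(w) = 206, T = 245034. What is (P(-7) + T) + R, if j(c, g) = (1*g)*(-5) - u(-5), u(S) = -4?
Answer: 245240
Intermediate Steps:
I(D) = 0
j(c, g) = 4 - 5*g (j(c, g) = (1*g)*(-5) - 1*(-4) = g*(-5) + 4 = -5*g + 4 = 4 - 5*g)
R = 0 (R = ((4 - 5*19) - 200)*0 = ((4 - 95) - 200)*0 = (-91 - 200)*0 = -291*0 = 0)
(P(-7) + T) + R = (206 + 245034) + 0 = 245240 + 0 = 245240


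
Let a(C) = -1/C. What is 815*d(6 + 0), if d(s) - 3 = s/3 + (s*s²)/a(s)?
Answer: -1052165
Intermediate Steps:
d(s) = 3 - s⁴ + s/3 (d(s) = 3 + (s/3 + (s*s²)/((-1/s))) = 3 + (s*(⅓) + s³*(-s)) = 3 + (s/3 - s⁴) = 3 + (-s⁴ + s/3) = 3 - s⁴ + s/3)
815*d(6 + 0) = 815*(3 - (6 + 0)⁴ + (6 + 0)/3) = 815*(3 - 1*6⁴ + (⅓)*6) = 815*(3 - 1*1296 + 2) = 815*(3 - 1296 + 2) = 815*(-1291) = -1052165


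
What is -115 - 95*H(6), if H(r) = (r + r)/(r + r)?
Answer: -210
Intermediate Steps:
H(r) = 1 (H(r) = (2*r)/((2*r)) = (2*r)*(1/(2*r)) = 1)
-115 - 95*H(6) = -115 - 95*1 = -115 - 95 = -210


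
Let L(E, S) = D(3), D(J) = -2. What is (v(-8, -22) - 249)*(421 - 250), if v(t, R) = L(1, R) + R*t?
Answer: -12825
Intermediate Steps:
L(E, S) = -2
v(t, R) = -2 + R*t
(v(-8, -22) - 249)*(421 - 250) = ((-2 - 22*(-8)) - 249)*(421 - 250) = ((-2 + 176) - 249)*171 = (174 - 249)*171 = -75*171 = -12825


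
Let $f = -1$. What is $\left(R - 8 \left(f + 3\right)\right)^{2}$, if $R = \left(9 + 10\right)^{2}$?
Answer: $119025$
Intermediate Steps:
$R = 361$ ($R = 19^{2} = 361$)
$\left(R - 8 \left(f + 3\right)\right)^{2} = \left(361 - 8 \left(-1 + 3\right)\right)^{2} = \left(361 - 16\right)^{2} = 345^{2} = 119025$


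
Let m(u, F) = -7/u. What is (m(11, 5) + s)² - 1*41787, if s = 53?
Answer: -4724451/121 ≈ -39045.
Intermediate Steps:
(m(11, 5) + s)² - 1*41787 = (-7/11 + 53)² - 1*41787 = (-7*1/11 + 53)² - 41787 = (-7/11 + 53)² - 41787 = (576/11)² - 41787 = 331776/121 - 41787 = -4724451/121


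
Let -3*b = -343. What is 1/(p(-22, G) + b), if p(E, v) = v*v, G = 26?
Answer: 3/2371 ≈ 0.0012653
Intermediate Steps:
b = 343/3 (b = -1/3*(-343) = 343/3 ≈ 114.33)
p(E, v) = v**2
1/(p(-22, G) + b) = 1/(26**2 + 343/3) = 1/(676 + 343/3) = 1/(2371/3) = 3/2371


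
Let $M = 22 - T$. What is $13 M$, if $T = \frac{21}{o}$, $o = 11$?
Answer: $\frac{2873}{11} \approx 261.18$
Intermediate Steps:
$T = \frac{21}{11} \approx 1.9091$
$M = \frac{221}{11}$ ($M = 22 - \frac{21}{11} = \frac{221}{11} \approx 20.091$)
$13 M = 13 \cdot \frac{221}{11} = \frac{2873}{11}$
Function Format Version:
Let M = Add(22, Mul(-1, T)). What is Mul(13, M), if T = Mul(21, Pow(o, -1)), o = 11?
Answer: Rational(2873, 11) ≈ 261.18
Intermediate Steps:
T = Rational(21, 11) (T = Mul(21, Pow(11, -1)) = Mul(21, Rational(1, 11)) = Rational(21, 11) ≈ 1.9091)
M = Rational(221, 11) (M = Add(22, Mul(-1, Rational(21, 11))) = Add(22, Rational(-21, 11)) = Rational(221, 11) ≈ 20.091)
Mul(13, M) = Mul(13, Rational(221, 11)) = Rational(2873, 11)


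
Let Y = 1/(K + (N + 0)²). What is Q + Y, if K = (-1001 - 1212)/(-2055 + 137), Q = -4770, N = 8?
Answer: -596081132/124965 ≈ -4770.0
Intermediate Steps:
K = 2213/1918 (K = -2213/(-1918) = -2213*(-1/1918) = 2213/1918 ≈ 1.1538)
Y = 1918/124965 (Y = 1/(2213/1918 + (8 + 0)²) = 1/(2213/1918 + 8²) = 1/(2213/1918 + 64) = 1/(124965/1918) = 1918/124965 ≈ 0.015348)
Q + Y = -4770 + 1918/124965 = -596081132/124965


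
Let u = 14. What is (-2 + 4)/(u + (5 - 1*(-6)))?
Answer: 2/25 ≈ 0.080000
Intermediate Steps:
(-2 + 4)/(u + (5 - 1*(-6))) = (-2 + 4)/(14 + (5 - 1*(-6))) = 2/(14 + (5 + 6)) = 2/(14 + 11) = 2/25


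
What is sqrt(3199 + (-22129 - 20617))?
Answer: I*sqrt(39547) ≈ 198.86*I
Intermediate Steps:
sqrt(3199 + (-22129 - 20617)) = sqrt(3199 - 42746) = sqrt(-39547) = I*sqrt(39547)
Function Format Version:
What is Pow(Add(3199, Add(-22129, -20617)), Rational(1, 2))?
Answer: Mul(I, Pow(39547, Rational(1, 2))) ≈ Mul(198.86, I)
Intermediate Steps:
Pow(Add(3199, Add(-22129, -20617)), Rational(1, 2)) = Pow(Add(3199, -42746), Rational(1, 2)) = Pow(-39547, Rational(1, 2)) = Mul(I, Pow(39547, Rational(1, 2)))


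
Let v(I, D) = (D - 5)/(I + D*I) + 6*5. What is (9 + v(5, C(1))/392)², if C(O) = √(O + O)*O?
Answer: 316733281/3841600 - 53391*√2/960400 ≈ 82.370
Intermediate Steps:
C(O) = √2*O^(3/2) (C(O) = √(2*O)*O = (√2*√O)*O = √2*O^(3/2))
v(I, D) = 30 + (-5 + D)/(I + D*I) (v(I, D) = (-5 + D)/(I + D*I) + 30 = 30 + (-5 + D)/(I + D*I))
(9 + v(5, C(1))/392)² = (9 + ((-5 + √2*1^(3/2) + 30*5 + 30*(√2*1^(3/2))*5)/(5*(1 + √2*1^(3/2))))/392)² = (9 + ((-5 + √2*1 + 150 + 30*(√2*1)*5)/(5*(1 + √2*1)))*(1/392))² = (9 + ((-5 + √2 + 150 + 30*√2*5)/(5*(1 + √2)))*(1/392))² = (9 + ((-5 + √2 + 150 + 150*√2)/(5*(1 + √2)))*(1/392))² = (9 + ((145 + 151*√2)/(5*(1 + √2)))*(1/392))² = (9 + (145 + 151*√2)/(1960*(1 + √2)))²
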